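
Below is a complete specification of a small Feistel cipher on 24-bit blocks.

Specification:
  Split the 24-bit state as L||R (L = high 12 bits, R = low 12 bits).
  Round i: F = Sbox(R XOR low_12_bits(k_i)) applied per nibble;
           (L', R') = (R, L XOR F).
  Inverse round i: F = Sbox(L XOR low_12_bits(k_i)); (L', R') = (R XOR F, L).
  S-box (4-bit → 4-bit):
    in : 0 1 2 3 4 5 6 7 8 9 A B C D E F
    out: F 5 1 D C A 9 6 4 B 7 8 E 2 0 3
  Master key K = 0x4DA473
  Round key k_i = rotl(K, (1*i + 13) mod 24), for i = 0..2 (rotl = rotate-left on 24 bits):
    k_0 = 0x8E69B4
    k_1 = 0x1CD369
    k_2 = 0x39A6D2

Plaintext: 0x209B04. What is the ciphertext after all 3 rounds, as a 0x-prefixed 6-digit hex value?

s_0 = plaintext = 0x209B04
s_1 = Round(s_0, k_0) = 0xB04386
s_2 = Round(s_1, k_1) = 0x386407
s_3 = Round(s_2, k_2) = 0x4072AC

0x4072AC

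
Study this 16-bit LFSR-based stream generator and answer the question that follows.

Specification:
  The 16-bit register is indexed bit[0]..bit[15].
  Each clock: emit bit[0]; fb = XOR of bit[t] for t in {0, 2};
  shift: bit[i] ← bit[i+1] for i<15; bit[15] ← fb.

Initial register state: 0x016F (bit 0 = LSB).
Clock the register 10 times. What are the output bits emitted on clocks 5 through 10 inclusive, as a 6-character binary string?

reg_0 = 0x016F
clock 1: out=1, reg = 0x00B7
clock 2: out=1, reg = 0x005B
clock 3: out=1, reg = 0x802D
clock 4: out=1, reg = 0x4016
clock 5: out=0, reg = 0xA00B
clock 6: out=1, reg = 0xD005
clock 7: out=1, reg = 0x6802
clock 8: out=0, reg = 0x3401
clock 9: out=1, reg = 0x9A00
clock 10: out=0, reg = 0x4D00

011010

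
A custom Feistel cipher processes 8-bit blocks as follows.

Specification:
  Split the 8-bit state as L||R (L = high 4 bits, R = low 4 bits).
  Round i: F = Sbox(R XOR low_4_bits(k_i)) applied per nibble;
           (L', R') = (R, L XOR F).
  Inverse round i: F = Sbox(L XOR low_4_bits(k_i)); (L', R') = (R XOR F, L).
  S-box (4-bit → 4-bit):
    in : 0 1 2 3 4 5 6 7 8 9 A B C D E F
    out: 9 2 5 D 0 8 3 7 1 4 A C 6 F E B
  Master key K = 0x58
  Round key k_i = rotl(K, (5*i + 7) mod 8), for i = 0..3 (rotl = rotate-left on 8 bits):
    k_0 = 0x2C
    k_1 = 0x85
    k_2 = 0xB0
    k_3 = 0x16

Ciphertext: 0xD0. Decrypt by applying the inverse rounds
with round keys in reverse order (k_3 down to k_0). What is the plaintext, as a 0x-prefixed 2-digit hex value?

0x52

s_0 = ciphertext = 0xD0
s_1 = InvRound(s_0, k_3) = 0xCD
s_2 = InvRound(s_1, k_2) = 0xBC
s_3 = InvRound(s_2, k_1) = 0x2B
s_4 = InvRound(s_3, k_0) = 0x52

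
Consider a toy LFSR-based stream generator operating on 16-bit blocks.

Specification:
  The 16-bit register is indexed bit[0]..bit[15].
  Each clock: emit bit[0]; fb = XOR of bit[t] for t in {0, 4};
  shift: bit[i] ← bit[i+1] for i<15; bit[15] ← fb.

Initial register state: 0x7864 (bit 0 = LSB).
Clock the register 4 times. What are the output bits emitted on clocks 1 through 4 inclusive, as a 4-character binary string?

0010

reg_0 = 0x7864
clock 1: out=0, reg = 0x3C32
clock 2: out=0, reg = 0x9E19
clock 3: out=1, reg = 0x4F0C
clock 4: out=0, reg = 0x2786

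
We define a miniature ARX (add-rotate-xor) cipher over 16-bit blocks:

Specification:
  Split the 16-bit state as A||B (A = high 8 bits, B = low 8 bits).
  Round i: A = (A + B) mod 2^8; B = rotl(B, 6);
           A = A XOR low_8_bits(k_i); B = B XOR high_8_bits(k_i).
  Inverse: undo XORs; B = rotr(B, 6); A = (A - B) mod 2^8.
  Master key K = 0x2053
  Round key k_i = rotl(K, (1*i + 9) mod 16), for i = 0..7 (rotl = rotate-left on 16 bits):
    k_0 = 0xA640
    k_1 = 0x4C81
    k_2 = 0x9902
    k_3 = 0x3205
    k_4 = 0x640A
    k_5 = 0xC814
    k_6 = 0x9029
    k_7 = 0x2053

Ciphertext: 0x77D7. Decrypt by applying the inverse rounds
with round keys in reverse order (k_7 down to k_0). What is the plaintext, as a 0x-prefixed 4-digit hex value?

s_0 = ciphertext = 0x77D7
s_1 = InvRound(s_0, k_7) = 0x45DF
s_2 = InvRound(s_1, k_6) = 0x2F3D
s_3 = InvRound(s_2, k_5) = 0x64D7
s_4 = InvRound(s_3, k_4) = 0xA0CE
s_5 = InvRound(s_4, k_3) = 0xB2F3
s_6 = InvRound(s_5, k_2) = 0x07A9
s_7 = InvRound(s_6, k_1) = 0xEF97
s_8 = InvRound(s_7, k_0) = 0xEBC4

0xEBC4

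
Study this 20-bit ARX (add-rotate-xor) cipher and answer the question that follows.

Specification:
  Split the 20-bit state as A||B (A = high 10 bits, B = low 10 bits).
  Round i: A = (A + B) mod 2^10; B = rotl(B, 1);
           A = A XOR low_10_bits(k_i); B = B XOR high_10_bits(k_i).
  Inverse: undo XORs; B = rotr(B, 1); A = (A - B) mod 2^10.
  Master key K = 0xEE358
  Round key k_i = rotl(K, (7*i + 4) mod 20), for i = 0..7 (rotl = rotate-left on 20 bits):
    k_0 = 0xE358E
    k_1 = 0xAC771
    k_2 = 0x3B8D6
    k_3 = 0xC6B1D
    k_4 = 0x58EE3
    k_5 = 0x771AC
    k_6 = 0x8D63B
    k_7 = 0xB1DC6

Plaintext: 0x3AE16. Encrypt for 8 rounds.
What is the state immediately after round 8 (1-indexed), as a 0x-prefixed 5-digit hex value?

0xA2AB3

s_0 = plaintext = 0x3AE16
s_1 = Round(s_0, k_0) = 0xA3FA0
s_2 = Round(s_1, k_1) = 0x579F0
s_3 = Round(s_2, k_2) = 0xE630E
s_4 = Round(s_3, k_3) = 0x6ED07
s_5 = Round(s_4, k_4) = 0x0876D
s_6 = Round(s_5, k_5) = 0x88B07
s_7 = Round(s_6, k_6) = 0xC483A
s_8 = Round(s_7, k_7) = 0xA2AB3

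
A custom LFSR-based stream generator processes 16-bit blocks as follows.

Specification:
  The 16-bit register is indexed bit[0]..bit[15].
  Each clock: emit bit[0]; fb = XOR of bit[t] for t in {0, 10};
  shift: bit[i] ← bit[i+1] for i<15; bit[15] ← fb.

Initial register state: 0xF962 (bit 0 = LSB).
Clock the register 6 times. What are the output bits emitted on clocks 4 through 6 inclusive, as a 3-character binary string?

reg_0 = 0xF962
clock 1: out=0, reg = 0x7CB1
clock 2: out=1, reg = 0x3E58
clock 3: out=0, reg = 0x9F2C
clock 4: out=0, reg = 0xCF96
clock 5: out=0, reg = 0xE7CB
clock 6: out=1, reg = 0x73E5

001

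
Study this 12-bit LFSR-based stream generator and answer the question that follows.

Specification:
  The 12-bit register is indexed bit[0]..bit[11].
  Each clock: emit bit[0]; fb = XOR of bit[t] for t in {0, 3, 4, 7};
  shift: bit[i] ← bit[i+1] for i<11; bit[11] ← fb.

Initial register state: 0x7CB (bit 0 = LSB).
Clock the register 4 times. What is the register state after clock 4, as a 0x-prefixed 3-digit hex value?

0x17C

reg_0 = 0x7CB
clock 1: out=1, reg = 0xBE5
clock 2: out=1, reg = 0x5F2
clock 3: out=0, reg = 0x2F9
clock 4: out=1, reg = 0x17C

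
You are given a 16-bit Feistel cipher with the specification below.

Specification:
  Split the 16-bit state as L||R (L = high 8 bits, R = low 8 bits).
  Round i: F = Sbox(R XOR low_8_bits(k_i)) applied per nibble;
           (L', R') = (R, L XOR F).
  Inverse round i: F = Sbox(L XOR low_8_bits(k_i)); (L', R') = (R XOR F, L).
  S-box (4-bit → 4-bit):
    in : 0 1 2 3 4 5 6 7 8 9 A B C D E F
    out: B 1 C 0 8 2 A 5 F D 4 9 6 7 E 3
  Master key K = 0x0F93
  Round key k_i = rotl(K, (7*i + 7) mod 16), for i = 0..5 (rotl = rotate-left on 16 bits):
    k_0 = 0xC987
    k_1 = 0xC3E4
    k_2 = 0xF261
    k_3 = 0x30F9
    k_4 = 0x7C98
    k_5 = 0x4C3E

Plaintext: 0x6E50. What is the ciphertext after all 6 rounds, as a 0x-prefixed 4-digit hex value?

0xD5A4

s_0 = plaintext = 0x6E50
s_1 = Round(s_0, k_0) = 0x501B
s_2 = Round(s_1, k_1) = 0x1B63
s_3 = Round(s_2, k_2) = 0x63A7
s_4 = Round(s_3, k_3) = 0xA74D
s_5 = Round(s_4, k_4) = 0x4DD5
s_6 = Round(s_5, k_5) = 0xD5A4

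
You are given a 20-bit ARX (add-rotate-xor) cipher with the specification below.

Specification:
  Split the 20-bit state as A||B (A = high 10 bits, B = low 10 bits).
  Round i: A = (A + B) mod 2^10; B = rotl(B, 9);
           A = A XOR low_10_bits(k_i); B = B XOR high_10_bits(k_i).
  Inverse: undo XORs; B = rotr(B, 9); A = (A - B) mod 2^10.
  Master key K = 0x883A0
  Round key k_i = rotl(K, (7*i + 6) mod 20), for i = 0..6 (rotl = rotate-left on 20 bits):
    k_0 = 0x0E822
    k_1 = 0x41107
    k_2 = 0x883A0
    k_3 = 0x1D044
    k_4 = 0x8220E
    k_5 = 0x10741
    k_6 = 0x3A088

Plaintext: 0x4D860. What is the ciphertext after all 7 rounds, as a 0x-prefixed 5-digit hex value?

0x76C4E

s_0 = plaintext = 0x4D860
s_1 = Round(s_0, k_0) = 0x6D00A
s_2 = Round(s_1, k_1) = 0x2E501
s_3 = Round(s_2, k_2) = 0x868A0
s_4 = Round(s_3, k_3) = 0xBF824
s_5 = Round(s_4, k_4) = 0x4B21A
s_6 = Round(s_5, k_5) = 0x01D4C
s_7 = Round(s_6, k_6) = 0x76C4E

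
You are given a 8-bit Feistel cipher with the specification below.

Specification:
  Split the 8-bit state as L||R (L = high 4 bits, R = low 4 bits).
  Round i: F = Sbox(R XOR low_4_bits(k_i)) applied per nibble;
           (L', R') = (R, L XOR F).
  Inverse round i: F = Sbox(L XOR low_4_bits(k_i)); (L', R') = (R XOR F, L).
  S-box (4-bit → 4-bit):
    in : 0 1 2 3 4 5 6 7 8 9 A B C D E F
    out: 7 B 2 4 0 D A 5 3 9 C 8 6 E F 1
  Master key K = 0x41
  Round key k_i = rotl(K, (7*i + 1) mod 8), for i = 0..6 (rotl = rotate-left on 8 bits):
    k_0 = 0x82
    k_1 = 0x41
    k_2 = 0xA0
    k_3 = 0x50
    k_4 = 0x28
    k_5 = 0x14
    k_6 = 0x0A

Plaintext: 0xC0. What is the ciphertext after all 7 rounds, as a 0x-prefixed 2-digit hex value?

0x7B

s_0 = plaintext = 0xC0
s_1 = Round(s_0, k_0) = 0x0E
s_2 = Round(s_1, k_1) = 0xE1
s_3 = Round(s_2, k_2) = 0x15
s_4 = Round(s_3, k_3) = 0x5C
s_5 = Round(s_4, k_4) = 0xC5
s_6 = Round(s_5, k_5) = 0x57
s_7 = Round(s_6, k_6) = 0x7B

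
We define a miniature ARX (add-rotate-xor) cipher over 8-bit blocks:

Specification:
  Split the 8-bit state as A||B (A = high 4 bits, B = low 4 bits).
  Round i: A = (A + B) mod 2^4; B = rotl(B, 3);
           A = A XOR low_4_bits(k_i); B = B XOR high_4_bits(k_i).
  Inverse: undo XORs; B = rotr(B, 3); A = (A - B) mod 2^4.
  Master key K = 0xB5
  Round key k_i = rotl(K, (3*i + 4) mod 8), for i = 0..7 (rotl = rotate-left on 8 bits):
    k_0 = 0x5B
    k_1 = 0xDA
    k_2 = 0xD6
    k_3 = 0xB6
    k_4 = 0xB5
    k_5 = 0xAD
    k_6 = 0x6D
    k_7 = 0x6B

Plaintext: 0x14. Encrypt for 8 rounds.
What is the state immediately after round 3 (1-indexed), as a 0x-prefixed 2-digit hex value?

0x3E

s_0 = plaintext = 0x14
s_1 = Round(s_0, k_0) = 0xE7
s_2 = Round(s_1, k_1) = 0xF6
s_3 = Round(s_2, k_2) = 0x3E
s_4 = Round(s_3, k_3) = 0x7C
s_5 = Round(s_4, k_4) = 0x6D
s_6 = Round(s_5, k_5) = 0xE4
s_7 = Round(s_6, k_6) = 0xF4
s_8 = Round(s_7, k_7) = 0x84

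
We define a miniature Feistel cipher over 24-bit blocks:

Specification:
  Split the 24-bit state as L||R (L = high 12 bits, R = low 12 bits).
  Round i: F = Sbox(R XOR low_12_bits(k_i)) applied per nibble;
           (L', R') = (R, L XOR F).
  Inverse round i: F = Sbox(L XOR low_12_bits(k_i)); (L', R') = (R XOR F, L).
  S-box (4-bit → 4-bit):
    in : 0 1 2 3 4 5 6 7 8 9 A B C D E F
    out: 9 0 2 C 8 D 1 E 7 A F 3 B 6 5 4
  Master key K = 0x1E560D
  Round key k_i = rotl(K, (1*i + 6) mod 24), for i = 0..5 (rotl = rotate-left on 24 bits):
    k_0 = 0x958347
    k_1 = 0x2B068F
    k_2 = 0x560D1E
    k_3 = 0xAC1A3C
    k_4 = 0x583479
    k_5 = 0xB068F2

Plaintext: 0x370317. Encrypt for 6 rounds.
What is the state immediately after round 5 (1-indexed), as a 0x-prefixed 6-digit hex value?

0xE04868

s_0 = plaintext = 0x370317
s_1 = Round(s_0, k_0) = 0x317AA9
s_2 = Round(s_1, k_1) = 0xAA9836
s_3 = Round(s_2, k_2) = 0x83678E
s_4 = Round(s_3, k_3) = 0x78EE04
s_5 = Round(s_4, k_4) = 0xE04868
s_6 = Round(s_5, k_5) = 0x8687AB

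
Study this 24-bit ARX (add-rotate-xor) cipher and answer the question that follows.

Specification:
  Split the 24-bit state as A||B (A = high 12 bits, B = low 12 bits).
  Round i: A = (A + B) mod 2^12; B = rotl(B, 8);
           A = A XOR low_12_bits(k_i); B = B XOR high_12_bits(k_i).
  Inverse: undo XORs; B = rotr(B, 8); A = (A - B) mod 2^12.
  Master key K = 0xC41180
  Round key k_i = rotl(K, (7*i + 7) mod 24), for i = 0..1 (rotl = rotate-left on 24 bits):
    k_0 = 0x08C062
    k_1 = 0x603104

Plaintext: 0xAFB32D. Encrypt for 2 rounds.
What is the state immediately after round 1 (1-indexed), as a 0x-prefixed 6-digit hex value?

0xE4ADBE

s_0 = plaintext = 0xAFB32D
s_1 = Round(s_0, k_0) = 0xE4ADBE
s_2 = Round(s_1, k_1) = 0xD0C8D8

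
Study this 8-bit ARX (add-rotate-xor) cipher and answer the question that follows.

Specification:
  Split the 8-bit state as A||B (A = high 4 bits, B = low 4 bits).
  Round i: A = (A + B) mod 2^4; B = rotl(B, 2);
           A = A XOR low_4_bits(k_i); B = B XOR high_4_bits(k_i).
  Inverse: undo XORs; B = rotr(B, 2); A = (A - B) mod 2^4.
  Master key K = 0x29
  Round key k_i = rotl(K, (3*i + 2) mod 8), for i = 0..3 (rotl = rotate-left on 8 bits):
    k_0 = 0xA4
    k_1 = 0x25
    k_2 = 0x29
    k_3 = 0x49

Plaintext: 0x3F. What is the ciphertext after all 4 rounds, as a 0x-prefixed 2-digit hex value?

0x2B

s_0 = plaintext = 0x3F
s_1 = Round(s_0, k_0) = 0x65
s_2 = Round(s_1, k_1) = 0xE7
s_3 = Round(s_2, k_2) = 0xCF
s_4 = Round(s_3, k_3) = 0x2B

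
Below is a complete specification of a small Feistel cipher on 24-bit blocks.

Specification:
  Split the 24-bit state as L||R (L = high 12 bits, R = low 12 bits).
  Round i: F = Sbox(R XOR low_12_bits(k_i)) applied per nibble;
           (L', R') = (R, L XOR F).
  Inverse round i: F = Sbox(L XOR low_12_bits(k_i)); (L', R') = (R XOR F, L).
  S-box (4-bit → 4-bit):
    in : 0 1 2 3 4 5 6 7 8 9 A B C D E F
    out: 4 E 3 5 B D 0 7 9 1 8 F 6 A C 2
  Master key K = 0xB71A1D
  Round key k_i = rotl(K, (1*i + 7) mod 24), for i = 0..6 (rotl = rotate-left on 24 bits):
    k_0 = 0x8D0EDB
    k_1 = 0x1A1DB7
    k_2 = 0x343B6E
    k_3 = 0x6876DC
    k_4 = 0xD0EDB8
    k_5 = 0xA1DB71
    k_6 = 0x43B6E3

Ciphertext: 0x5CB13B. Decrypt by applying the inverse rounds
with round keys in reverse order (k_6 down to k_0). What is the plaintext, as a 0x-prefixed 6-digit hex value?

s_0 = ciphertext = 0x5CB13B
s_1 = InvRound(s_0, k_6) = 0x4025CB
s_2 = InvRound(s_1, k_5) = 0x7BE402
s_3 = InvRound(s_2, k_4) = 0xC427BE
s_4 = InvRound(s_3, k_3) = 0xFA2C42
s_5 = InvRound(s_4, k_2) = 0x724FA2
s_6 = InvRound(s_5, k_1) = 0x7B7724
s_7 = InvRound(s_6, k_0) = 0x6227B7

0x6227B7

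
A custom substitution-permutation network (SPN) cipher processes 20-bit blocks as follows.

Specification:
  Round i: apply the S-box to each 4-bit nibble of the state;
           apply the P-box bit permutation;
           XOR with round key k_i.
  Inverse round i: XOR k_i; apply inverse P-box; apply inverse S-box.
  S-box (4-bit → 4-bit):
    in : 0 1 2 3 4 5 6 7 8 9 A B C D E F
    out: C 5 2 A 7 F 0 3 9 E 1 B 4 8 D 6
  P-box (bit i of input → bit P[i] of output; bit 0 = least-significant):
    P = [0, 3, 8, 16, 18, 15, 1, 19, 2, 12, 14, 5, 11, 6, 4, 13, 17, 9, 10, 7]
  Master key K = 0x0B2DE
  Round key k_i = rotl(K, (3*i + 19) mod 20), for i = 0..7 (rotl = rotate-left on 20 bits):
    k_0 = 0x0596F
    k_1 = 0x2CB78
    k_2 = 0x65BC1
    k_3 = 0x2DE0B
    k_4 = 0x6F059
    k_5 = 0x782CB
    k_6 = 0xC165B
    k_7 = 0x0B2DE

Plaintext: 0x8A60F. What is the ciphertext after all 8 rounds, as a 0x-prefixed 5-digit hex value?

s_0 = plaintext = 0x8A60F
s_1 = Round(s_0, k_0) = 0xA50E5
s_2 = Round(s_1, k_1) = 0xDA203
s_3 = Round(s_2, k_2) = 0xF434B
s_4 = Round(s_3, k_3) = 0x74070
s_5 = Round(s_4, k_4) = 0x13B29
s_6 = Round(s_5, k_5) = 0x437A7
s_7 = Round(s_6, k_6) = 0xA2016
s_8 = Round(s_7, k_7) = 0x6F2BC

0x6F2BC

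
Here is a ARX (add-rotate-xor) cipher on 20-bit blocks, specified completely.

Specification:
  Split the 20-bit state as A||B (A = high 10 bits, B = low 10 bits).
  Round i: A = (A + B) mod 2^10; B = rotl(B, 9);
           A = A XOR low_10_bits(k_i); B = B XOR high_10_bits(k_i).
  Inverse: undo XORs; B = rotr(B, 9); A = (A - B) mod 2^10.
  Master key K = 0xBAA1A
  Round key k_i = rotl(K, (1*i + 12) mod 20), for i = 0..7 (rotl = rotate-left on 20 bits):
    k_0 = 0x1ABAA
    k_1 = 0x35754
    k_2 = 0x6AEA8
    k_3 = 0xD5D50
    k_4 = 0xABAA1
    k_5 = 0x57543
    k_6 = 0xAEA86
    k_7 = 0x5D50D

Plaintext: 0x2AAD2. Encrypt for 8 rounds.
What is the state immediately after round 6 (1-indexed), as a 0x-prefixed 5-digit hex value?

s_0 = plaintext = 0x2AAD2
s_1 = Round(s_0, k_0) = 0x35903
s_2 = Round(s_1, k_1) = 0xA3654
s_3 = Round(s_2, k_2) = 0x92481
s_4 = Round(s_3, k_3) = 0xE6917
s_5 = Round(s_4, k_4) = 0x84025
s_6 = Round(s_5, k_5) = 0xDDB4F
s_7 = Round(s_6, k_6) = 0x10D1D
s_8 = Round(s_7, k_7) = 0x1B7FB

0xDDB4F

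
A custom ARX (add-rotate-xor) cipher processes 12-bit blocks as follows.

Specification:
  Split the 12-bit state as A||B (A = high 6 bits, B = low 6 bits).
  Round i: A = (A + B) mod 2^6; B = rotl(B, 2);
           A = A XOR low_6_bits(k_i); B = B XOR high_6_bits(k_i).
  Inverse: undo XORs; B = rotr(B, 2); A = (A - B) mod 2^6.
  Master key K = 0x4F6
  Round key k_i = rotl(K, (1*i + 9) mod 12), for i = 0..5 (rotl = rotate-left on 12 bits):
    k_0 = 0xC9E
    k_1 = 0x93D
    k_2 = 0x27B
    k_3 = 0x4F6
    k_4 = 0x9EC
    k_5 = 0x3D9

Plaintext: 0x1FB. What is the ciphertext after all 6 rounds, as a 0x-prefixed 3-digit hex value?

0xD69

s_0 = plaintext = 0x1FB
s_1 = Round(s_0, k_0) = 0x71D
s_2 = Round(s_1, k_1) = 0x111
s_3 = Round(s_2, k_2) = 0xB8C
s_4 = Round(s_3, k_3) = 0x323
s_5 = Round(s_4, k_4) = 0x0E9
s_6 = Round(s_5, k_5) = 0xD69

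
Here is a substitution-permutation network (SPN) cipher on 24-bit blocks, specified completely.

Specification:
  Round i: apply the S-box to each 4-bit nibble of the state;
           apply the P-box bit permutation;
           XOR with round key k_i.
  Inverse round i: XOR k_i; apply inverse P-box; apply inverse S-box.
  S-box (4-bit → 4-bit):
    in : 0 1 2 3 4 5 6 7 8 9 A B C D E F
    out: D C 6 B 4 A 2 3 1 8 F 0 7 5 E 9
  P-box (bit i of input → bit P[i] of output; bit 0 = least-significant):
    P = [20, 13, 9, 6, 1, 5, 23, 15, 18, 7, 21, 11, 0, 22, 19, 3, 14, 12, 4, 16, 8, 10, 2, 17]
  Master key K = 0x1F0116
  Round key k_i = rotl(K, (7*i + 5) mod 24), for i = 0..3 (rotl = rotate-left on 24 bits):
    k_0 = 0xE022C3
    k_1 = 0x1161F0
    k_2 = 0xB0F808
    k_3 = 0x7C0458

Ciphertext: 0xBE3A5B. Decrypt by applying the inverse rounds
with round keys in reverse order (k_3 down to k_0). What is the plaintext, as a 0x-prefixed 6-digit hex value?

s_0 = ciphertext = 0xBE3A5B
s_1 = InvRound(s_0, k_3) = 0x5679D2
s_2 = InvRound(s_1, k_2) = 0xF45C09
s_3 = InvRound(s_2, k_1) = 0x7E3A25
s_4 = InvRound(s_3, k_0) = 0x1643CF

0x1643CF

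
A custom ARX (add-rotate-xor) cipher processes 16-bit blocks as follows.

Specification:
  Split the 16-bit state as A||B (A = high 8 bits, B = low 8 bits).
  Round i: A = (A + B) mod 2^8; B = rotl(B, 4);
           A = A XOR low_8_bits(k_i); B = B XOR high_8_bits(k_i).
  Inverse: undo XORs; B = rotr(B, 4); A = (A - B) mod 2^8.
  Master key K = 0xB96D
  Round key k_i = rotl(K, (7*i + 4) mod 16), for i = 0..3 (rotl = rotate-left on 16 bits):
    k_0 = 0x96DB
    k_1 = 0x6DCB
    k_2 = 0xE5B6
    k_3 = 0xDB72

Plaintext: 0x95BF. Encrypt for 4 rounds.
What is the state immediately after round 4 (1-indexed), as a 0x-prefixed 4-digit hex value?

s_0 = plaintext = 0x95BF
s_1 = Round(s_0, k_0) = 0x8F6D
s_2 = Round(s_1, k_1) = 0x37BB
s_3 = Round(s_2, k_2) = 0x445E
s_4 = Round(s_3, k_3) = 0xD03E

0xD03E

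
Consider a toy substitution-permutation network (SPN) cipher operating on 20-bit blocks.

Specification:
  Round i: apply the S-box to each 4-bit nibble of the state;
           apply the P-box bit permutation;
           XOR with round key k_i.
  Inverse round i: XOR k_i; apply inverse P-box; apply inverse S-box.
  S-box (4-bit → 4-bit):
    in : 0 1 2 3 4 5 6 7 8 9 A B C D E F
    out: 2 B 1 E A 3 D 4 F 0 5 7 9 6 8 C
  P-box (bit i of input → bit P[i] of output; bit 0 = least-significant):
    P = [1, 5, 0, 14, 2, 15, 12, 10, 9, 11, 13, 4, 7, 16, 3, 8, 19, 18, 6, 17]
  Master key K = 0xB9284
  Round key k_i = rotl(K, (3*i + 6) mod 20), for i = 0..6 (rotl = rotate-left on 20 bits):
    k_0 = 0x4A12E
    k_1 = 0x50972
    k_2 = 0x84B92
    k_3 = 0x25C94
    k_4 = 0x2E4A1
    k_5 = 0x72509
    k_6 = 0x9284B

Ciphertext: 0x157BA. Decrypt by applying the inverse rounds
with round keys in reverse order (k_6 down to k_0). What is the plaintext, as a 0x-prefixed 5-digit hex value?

s_0 = ciphertext = 0x157BA
s_1 = InvRound(s_0, k_6) = 0xAC8F3
s_2 = InvRound(s_1, k_5) = 0xB8341
s_3 = InvRound(s_2, k_4) = 0xA1AE4
s_4 = InvRound(s_3, k_3) = 0xA9CE4
s_5 = InvRound(s_4, k_2) = 0xFEC81
s_6 = InvRound(s_5, k_1) = 0x6CF48
s_7 = InvRound(s_6, k_0) = 0xF9BC1

0xF9BC1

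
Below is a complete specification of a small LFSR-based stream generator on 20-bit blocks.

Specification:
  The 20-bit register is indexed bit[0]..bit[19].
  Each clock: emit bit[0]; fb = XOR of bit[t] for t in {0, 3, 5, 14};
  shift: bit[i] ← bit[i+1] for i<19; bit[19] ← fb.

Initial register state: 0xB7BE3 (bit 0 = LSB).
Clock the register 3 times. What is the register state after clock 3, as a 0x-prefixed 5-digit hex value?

reg_0 = 0xB7BE3
clock 1: out=1, reg = 0xDBDF1
clock 2: out=1, reg = 0x6DEF8
clock 3: out=0, reg = 0xB6F7C

0xB6F7C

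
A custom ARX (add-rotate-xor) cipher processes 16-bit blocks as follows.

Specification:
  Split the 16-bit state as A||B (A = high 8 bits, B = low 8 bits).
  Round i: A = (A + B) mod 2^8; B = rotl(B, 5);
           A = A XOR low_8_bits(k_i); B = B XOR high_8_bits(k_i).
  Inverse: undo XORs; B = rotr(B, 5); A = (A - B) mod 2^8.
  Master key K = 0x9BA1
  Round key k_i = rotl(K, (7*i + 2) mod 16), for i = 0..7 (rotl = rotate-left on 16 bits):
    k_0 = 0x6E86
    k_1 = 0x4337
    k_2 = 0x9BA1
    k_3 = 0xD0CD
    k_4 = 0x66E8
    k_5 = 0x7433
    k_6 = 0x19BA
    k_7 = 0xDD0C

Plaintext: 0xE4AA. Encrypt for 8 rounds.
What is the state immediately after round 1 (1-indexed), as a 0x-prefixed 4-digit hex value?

0x083B

s_0 = plaintext = 0xE4AA
s_1 = Round(s_0, k_0) = 0x083B
s_2 = Round(s_1, k_1) = 0x7424
s_3 = Round(s_2, k_2) = 0x391F
s_4 = Round(s_3, k_3) = 0x9533
s_5 = Round(s_4, k_4) = 0x2000
s_6 = Round(s_5, k_5) = 0x1374
s_7 = Round(s_6, k_6) = 0x3D97
s_8 = Round(s_7, k_7) = 0xD82F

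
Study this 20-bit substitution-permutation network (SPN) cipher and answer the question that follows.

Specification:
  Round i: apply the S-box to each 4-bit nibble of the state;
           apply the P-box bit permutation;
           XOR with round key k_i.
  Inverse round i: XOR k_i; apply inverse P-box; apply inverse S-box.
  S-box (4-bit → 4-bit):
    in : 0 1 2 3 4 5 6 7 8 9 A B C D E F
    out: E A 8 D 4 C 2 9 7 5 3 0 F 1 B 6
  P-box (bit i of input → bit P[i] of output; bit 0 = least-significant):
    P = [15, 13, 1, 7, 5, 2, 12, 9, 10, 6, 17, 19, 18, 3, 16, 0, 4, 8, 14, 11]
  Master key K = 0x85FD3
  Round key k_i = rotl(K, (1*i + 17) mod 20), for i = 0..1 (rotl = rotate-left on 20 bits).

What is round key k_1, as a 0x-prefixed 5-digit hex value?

0xE17F4

K = 0x85FD3
k_0 = rotl(K, (1*0+17) mod 20) = rotl(K, 17) = 0x70BFA
k_1 = rotl(K, (1*1+17) mod 20) = rotl(K, 18) = 0xE17F4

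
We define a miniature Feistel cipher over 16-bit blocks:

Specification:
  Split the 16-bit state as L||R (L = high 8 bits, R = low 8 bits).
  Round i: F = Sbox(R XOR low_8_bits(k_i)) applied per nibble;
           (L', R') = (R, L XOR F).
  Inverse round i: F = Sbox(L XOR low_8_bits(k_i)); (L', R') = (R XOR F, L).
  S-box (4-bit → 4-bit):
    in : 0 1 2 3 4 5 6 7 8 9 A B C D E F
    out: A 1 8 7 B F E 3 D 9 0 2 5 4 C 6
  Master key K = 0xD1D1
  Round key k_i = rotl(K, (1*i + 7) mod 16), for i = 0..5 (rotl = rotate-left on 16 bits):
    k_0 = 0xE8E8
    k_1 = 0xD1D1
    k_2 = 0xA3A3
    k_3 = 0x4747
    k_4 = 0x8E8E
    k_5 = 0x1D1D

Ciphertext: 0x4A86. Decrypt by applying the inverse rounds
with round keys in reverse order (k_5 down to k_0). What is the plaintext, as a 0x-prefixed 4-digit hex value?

0x5744

s_0 = ciphertext = 0x4A86
s_1 = InvRound(s_0, k_5) = 0x754A
s_2 = InvRound(s_1, k_4) = 0x2875
s_3 = InvRound(s_2, k_3) = 0x9328
s_4 = InvRound(s_3, k_2) = 0x5293
s_5 = InvRound(s_4, k_1) = 0x4452
s_6 = InvRound(s_5, k_0) = 0x5744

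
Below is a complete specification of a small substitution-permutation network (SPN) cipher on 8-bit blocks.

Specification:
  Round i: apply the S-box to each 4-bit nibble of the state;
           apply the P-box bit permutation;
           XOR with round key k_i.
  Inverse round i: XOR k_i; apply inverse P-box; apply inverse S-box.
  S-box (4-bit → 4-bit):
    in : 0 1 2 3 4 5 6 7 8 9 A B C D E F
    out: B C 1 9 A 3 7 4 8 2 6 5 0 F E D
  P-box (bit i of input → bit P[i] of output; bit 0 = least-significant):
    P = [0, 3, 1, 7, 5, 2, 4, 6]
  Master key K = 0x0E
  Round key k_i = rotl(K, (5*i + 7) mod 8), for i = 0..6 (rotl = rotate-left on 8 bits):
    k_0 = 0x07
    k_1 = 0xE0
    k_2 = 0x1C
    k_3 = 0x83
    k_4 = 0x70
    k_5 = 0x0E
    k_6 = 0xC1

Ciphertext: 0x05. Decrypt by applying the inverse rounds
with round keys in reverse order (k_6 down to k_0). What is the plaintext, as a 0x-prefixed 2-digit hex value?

0x9F

s_0 = ciphertext = 0x05
s_1 = InvRound(s_0, k_6) = 0x48
s_2 = InvRound(s_1, k_5) = 0x47
s_3 = InvRound(s_2, k_4) = 0x6B
s_4 = InvRound(s_3, k_3) = 0x34
s_5 = InvRound(s_4, k_2) = 0x29
s_6 = InvRound(s_5, k_1) = 0x80
s_7 = InvRound(s_6, k_0) = 0x9F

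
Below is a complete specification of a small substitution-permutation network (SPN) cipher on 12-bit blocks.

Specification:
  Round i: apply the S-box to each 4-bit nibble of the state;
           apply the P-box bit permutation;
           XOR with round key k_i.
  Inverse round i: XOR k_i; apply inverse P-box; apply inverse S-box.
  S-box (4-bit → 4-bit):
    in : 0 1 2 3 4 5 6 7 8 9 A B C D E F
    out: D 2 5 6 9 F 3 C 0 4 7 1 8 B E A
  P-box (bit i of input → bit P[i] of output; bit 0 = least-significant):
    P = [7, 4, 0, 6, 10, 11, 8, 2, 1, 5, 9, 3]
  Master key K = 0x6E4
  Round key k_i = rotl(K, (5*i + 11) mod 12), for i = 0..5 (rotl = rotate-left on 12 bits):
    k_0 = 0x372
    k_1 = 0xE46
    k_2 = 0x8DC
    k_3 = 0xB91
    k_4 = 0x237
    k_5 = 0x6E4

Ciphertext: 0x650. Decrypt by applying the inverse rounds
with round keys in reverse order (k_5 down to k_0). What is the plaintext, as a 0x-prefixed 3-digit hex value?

s_0 = ciphertext = 0x650
s_1 = InvRound(s_0, k_5) = 0x1C6
s_2 = InvRound(s_1, k_4) = 0x395
s_3 = InvRound(s_2, k_3) = 0x8F8
s_4 = InvRound(s_3, k_2) = 0x1C8
s_5 = InvRound(s_4, k_1) = 0x05B
s_6 = InvRound(s_5, k_0) = 0xE99

0xE99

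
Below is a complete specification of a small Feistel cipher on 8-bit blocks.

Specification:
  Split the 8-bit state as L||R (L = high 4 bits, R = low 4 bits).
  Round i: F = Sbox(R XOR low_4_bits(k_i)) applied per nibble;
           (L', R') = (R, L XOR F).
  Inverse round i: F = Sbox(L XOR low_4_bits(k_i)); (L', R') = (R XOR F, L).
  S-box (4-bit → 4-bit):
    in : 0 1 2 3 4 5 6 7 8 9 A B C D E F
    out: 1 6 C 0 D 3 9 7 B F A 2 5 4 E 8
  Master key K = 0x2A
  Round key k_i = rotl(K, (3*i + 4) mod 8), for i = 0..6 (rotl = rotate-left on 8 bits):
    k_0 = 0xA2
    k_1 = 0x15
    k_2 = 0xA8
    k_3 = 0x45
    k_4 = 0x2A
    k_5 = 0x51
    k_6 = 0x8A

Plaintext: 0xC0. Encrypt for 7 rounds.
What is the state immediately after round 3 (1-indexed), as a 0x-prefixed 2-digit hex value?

0x32

s_0 = plaintext = 0xC0
s_1 = Round(s_0, k_0) = 0x00
s_2 = Round(s_1, k_1) = 0x03
s_3 = Round(s_2, k_2) = 0x32
s_4 = Round(s_3, k_3) = 0x24
s_5 = Round(s_4, k_4) = 0x4C
s_6 = Round(s_5, k_5) = 0xC0
s_7 = Round(s_6, k_6) = 0x06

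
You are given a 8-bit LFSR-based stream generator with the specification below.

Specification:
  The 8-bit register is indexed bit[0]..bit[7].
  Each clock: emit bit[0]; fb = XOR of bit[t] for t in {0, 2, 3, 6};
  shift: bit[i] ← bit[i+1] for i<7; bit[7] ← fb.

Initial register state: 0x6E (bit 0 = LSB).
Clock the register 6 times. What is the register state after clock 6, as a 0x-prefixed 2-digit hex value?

reg_0 = 0x6E
clock 1: out=0, reg = 0xB7
clock 2: out=1, reg = 0x5B
clock 3: out=1, reg = 0xAD
clock 4: out=1, reg = 0xD6
clock 5: out=0, reg = 0x6B
clock 6: out=1, reg = 0xB5

0xB5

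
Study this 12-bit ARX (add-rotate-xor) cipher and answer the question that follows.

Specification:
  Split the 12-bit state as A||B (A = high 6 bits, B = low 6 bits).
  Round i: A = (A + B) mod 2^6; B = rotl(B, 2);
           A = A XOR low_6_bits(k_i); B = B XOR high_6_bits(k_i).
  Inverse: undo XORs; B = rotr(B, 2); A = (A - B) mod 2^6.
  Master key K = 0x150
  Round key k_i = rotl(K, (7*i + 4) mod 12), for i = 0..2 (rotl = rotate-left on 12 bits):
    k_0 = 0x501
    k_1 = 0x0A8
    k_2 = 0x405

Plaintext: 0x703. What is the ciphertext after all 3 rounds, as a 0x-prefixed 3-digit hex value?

0x11E

s_0 = plaintext = 0x703
s_1 = Round(s_0, k_0) = 0x798
s_2 = Round(s_1, k_1) = 0x7A3
s_3 = Round(s_2, k_2) = 0x11E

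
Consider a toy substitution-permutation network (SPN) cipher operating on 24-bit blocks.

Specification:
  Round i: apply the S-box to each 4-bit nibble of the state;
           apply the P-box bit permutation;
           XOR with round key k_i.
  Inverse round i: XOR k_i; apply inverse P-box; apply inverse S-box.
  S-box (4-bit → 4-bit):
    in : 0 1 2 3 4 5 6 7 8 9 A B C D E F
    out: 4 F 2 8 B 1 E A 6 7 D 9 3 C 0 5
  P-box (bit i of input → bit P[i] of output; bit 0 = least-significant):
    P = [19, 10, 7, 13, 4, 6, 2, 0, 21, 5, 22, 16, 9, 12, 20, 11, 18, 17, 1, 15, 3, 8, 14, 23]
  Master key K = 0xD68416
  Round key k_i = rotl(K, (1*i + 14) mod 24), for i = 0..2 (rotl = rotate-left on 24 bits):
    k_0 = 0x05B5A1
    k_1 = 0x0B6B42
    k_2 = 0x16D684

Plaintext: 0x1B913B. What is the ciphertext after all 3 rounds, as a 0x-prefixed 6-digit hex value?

0xBCDB9B

s_0 = plaintext = 0x1B913B
s_1 = Round(s_0, k_0) = 0xF84688
s_2 = Round(s_1, k_1) = 0x4835AC
s_3 = Round(s_2, k_2) = 0xBCDB9B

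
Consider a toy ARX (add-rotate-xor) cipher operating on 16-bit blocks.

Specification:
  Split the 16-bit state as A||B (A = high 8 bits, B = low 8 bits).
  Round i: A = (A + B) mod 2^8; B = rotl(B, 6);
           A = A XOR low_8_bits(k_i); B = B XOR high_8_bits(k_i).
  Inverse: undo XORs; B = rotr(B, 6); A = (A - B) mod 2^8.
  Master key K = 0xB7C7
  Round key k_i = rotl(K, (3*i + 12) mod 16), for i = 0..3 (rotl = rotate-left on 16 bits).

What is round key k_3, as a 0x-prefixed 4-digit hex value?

0xF8F6

K = 0xB7C7
k_0 = rotl(K, (3*0+12) mod 16) = rotl(K, 12) = 0x7B7C
k_1 = rotl(K, (3*1+12) mod 16) = rotl(K, 15) = 0xDBE3
k_2 = rotl(K, (3*2+12) mod 16) = rotl(K, 2) = 0xDF1E
k_3 = rotl(K, (3*3+12) mod 16) = rotl(K, 5) = 0xF8F6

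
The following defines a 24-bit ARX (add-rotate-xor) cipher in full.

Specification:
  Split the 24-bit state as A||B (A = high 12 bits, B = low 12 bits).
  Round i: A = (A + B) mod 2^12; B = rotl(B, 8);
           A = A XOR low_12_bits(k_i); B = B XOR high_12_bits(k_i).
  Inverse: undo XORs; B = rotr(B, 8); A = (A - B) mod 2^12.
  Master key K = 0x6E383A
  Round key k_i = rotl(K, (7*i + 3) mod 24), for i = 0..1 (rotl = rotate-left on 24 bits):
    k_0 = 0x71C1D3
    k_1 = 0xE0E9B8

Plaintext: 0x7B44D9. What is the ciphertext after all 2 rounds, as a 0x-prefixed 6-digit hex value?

s_0 = plaintext = 0x7B44D9
s_1 = Round(s_0, k_0) = 0xD5EE51
s_2 = Round(s_1, k_1) = 0x217FEB

0x217FEB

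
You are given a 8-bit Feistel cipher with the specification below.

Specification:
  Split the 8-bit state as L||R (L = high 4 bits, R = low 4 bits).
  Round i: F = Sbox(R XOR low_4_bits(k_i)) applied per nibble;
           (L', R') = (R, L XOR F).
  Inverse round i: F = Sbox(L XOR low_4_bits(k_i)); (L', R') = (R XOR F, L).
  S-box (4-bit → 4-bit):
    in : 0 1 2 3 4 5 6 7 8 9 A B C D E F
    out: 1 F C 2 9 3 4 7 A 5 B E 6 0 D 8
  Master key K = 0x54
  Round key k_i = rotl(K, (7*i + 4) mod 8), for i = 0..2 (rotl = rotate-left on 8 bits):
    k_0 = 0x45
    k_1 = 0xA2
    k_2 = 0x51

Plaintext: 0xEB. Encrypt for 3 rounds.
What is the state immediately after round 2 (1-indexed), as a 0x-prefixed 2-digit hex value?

s_0 = plaintext = 0xEB
s_1 = Round(s_0, k_0) = 0xB3
s_2 = Round(s_1, k_1) = 0x34
s_3 = Round(s_2, k_2) = 0x40

0x34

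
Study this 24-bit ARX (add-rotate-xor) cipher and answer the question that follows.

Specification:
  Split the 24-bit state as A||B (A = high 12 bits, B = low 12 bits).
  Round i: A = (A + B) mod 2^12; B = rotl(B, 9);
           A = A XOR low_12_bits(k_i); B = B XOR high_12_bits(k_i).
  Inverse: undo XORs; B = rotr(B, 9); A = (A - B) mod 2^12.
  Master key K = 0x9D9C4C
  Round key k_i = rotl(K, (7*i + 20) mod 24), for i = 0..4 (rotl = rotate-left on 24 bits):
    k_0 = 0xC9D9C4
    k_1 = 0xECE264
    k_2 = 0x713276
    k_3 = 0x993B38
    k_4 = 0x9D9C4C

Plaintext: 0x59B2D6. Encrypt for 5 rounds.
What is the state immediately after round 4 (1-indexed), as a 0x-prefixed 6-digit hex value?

s_0 = plaintext = 0x59B2D6
s_1 = Round(s_0, k_0) = 0x1B50C7
s_2 = Round(s_1, k_1) = 0x0180D6
s_3 = Round(s_2, k_2) = 0x298B09
s_4 = Round(s_3, k_3) = 0x699AF2
s_5 = Round(s_4, k_4) = 0xDC7C87

0x699AF2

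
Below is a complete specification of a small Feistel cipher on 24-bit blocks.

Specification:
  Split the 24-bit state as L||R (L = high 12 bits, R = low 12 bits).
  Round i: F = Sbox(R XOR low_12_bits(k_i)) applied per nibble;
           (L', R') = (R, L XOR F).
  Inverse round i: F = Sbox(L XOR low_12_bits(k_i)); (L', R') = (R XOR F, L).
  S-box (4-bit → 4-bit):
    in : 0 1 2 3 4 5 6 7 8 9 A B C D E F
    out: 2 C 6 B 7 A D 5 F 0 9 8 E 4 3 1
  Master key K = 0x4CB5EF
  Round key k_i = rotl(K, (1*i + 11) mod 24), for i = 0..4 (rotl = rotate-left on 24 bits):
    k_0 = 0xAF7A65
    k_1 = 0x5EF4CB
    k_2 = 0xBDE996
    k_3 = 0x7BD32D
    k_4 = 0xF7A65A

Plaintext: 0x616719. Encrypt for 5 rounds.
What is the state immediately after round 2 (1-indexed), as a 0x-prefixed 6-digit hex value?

s_0 = plaintext = 0x616719
s_1 = Round(s_0, k_0) = 0x719248
s_2 = Round(s_1, k_1) = 0x248AE2
s_3 = Round(s_2, k_2) = 0xAE291F
s_4 = Round(s_3, k_3) = 0x91F354
s_5 = Round(s_4, k_4) = 0x35433C

0x248AE2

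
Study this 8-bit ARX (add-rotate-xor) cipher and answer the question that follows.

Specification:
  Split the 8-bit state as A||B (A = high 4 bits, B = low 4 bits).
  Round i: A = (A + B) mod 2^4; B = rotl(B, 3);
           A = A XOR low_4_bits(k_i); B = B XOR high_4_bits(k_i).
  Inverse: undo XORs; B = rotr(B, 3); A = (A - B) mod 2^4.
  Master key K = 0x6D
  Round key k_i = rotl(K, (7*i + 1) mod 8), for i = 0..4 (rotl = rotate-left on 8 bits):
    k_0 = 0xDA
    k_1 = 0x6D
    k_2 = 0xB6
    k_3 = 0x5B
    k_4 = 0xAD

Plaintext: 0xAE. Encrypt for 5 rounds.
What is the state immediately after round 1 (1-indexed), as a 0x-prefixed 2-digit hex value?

s_0 = plaintext = 0xAE
s_1 = Round(s_0, k_0) = 0x2A
s_2 = Round(s_1, k_1) = 0x13
s_3 = Round(s_2, k_2) = 0x22
s_4 = Round(s_3, k_3) = 0xF4
s_5 = Round(s_4, k_4) = 0xE8

0x2A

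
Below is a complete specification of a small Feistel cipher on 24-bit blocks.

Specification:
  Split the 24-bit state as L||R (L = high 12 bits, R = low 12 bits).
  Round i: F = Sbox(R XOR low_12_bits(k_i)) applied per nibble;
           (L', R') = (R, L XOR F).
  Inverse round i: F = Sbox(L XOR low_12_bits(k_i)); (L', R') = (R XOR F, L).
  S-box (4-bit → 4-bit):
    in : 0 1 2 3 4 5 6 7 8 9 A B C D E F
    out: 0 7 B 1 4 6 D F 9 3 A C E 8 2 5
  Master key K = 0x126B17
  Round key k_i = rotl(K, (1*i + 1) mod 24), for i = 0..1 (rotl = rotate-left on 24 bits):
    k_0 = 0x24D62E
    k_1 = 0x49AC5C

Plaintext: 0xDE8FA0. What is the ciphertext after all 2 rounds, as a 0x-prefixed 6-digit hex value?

0xE7A41D

s_0 = plaintext = 0xDE8FA0
s_1 = Round(s_0, k_0) = 0xFA0E7A
s_2 = Round(s_1, k_1) = 0xE7A41D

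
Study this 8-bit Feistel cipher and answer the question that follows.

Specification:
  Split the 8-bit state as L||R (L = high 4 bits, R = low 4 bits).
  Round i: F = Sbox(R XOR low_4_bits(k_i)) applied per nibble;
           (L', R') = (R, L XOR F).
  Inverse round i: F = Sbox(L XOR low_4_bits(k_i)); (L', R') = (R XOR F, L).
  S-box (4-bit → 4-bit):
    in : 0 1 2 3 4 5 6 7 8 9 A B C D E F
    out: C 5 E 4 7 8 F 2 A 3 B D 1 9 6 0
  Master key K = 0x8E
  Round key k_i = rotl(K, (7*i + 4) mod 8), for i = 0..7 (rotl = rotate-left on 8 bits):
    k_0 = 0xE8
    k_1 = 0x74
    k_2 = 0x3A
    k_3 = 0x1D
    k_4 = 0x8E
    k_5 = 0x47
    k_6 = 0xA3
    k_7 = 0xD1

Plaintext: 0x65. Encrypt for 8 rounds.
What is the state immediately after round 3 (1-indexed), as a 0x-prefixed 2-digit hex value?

s_0 = plaintext = 0x65
s_1 = Round(s_0, k_0) = 0x5F
s_2 = Round(s_1, k_1) = 0xF8
s_3 = Round(s_2, k_2) = 0x81
s_4 = Round(s_3, k_3) = 0x19
s_5 = Round(s_4, k_4) = 0x93
s_6 = Round(s_5, k_5) = 0x3E
s_7 = Round(s_6, k_6) = 0xEA
s_8 = Round(s_7, k_7) = 0xA3

0x81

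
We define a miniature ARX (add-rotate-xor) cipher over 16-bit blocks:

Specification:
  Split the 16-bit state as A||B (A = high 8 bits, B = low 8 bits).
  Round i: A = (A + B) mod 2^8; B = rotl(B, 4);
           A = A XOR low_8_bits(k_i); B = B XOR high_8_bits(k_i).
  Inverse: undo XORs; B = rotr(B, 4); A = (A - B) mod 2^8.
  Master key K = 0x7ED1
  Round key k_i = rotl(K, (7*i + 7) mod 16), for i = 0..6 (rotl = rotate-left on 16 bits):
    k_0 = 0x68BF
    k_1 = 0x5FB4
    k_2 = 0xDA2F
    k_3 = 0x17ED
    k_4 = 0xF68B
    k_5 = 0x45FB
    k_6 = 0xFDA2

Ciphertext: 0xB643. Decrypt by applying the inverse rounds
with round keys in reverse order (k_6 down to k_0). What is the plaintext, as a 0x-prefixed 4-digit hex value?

s_0 = ciphertext = 0xB643
s_1 = InvRound(s_0, k_6) = 0x29EB
s_2 = InvRound(s_1, k_5) = 0xE8EA
s_3 = InvRound(s_2, k_4) = 0xA2C1
s_4 = InvRound(s_3, k_3) = 0xE26D
s_5 = InvRound(s_4, k_2) = 0x527B
s_6 = InvRound(s_5, k_1) = 0xA442
s_7 = InvRound(s_6, k_0) = 0x79A2

0x79A2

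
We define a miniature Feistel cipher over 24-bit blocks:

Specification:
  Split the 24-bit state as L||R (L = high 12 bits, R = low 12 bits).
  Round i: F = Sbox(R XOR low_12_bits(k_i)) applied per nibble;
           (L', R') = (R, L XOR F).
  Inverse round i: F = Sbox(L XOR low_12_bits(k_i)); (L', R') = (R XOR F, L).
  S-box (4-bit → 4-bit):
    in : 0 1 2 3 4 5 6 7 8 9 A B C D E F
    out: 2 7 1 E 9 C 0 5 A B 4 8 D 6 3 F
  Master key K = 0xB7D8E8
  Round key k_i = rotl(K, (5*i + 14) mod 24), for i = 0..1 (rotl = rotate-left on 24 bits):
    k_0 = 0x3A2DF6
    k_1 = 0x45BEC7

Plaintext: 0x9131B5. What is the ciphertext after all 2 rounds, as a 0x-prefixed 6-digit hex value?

0x48D521

s_0 = plaintext = 0x9131B5
s_1 = Round(s_0, k_0) = 0x1B548D
s_2 = Round(s_1, k_1) = 0x48D521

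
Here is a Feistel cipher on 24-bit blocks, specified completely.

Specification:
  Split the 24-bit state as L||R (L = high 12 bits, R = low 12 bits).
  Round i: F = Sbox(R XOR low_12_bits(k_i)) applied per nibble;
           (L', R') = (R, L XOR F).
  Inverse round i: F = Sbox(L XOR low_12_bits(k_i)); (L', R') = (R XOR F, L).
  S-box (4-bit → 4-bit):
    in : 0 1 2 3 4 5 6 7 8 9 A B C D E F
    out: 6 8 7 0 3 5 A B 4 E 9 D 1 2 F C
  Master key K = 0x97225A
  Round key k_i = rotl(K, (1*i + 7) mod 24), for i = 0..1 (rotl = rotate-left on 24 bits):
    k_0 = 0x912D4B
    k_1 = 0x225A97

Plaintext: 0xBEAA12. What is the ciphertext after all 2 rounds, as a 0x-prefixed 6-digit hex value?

s_0 = plaintext = 0xBEAA12
s_1 = Round(s_0, k_0) = 0xA120B4
s_2 = Round(s_1, k_1) = 0x0B4362

0x0B4362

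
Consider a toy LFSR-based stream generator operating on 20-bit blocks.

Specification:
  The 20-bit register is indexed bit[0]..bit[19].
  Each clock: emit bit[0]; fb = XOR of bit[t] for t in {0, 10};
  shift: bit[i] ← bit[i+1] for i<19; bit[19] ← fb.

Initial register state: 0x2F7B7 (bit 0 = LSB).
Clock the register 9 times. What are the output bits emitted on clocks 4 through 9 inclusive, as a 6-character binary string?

011011

reg_0 = 0x2F7B7
clock 1: out=1, reg = 0x17BDB
clock 2: out=1, reg = 0x8BDED
clock 3: out=1, reg = 0x45EF6
clock 4: out=0, reg = 0xA2F7B
clock 5: out=1, reg = 0x517BD
clock 6: out=1, reg = 0x28BDE
clock 7: out=0, reg = 0x145EF
clock 8: out=1, reg = 0x0A2F7
clock 9: out=1, reg = 0x8517B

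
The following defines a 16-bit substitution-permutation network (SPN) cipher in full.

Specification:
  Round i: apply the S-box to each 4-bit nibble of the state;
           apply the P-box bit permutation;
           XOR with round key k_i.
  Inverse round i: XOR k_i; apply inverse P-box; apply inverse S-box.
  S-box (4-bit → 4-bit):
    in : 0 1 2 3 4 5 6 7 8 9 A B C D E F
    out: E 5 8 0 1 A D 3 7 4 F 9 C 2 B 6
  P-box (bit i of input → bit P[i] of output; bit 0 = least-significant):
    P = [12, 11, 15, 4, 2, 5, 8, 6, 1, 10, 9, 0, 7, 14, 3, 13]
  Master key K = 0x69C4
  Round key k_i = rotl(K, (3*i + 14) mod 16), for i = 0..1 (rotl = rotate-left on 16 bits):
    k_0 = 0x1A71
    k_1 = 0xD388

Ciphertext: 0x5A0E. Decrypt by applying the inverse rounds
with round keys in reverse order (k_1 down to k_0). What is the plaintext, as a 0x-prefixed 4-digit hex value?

s_0 = ciphertext = 0x5A0E
s_1 = InvRound(s_0, k_1) = 0x441F
s_2 = InvRound(s_1, k_0) = 0xF8E7

0xF8E7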